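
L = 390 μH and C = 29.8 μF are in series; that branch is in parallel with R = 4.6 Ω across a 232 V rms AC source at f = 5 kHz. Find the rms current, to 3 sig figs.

ω = 2πf = 31420 rad/s
X_L = ωL = 12.3 Ω
X_C = 1/(ωC) = 1.07 Ω
Branch 1: Z₁ = R = 4.60 Ω
Branch 2 (series LC): Z₂ = j(X_L − X_C) = j11.2 Ω
Parallel: Z = Z₁Z₂/(Z₁+Z₂), |Z| = 4.25 Ω, ∠Z = 22.4°
I = V/|Z| = 232/4.25 = 54.5 A

54.5 A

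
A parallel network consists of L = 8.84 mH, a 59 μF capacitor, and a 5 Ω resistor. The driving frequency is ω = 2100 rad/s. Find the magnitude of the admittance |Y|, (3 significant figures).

212 mS

X_L = ωL = 18.6 Ω
X_C = 1/(ωC) = 8.07 Ω
Parallel: admittances add. Y = 1/R + 1/(jωL) + jωC
Y = (0.200 + j0.0700) S
|Y| = 0.212 S → |Z| = 1/|Y| = 4.72 Ω, ∠Z = −∠Y = -19.3°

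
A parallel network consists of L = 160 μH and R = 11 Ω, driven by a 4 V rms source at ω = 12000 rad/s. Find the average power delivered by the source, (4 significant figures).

X_L = ωL = 1.920 Ω
Parallel: admittances add. Y = 1/R + 1/(jωL)
Y = (0.09091 − j0.5208) S
|Y| = 0.5287 S → |Z| = 1/|Y| = 1.891 Ω, ∠Z = −∠Y = 80.10°
I = V/|Z| = 2.115 A
P = VI cos φ = 4 × 2.115 × cos(80.10°) = 1.455 W

1.455 W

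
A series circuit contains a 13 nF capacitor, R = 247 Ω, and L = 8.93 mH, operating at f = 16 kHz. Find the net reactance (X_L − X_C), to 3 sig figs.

ω = 2πf = 100500 rad/s
X_L = ωL = 898 Ω
X_C = 1/(ωC) = 765 Ω
X = 898 − 765 = 133 Ω

133 Ω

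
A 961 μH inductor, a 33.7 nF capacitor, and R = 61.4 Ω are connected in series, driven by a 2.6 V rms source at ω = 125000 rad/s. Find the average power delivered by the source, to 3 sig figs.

23.7 mW

X_L = ωL = 120 Ω
X_C = 1/(ωC) = 237 Ω
Net reactance X = X_L − X_C = -117 Ω
Z = 61.4 − j117 Ω
|Z| = √(61.4² + 117²) = 132 Ω
∠Z = arctan(-117/61.4) = -62.4°
I = V/|Z| = 19.6 mA
P = VI cos φ = 2.6 × 0.0196 × cos(-62.4°) = 23.7 mW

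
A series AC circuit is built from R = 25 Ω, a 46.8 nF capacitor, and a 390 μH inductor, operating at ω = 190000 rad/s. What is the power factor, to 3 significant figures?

0.546

X_L = ωL = 74.1 Ω
X_C = 1/(ωC) = 112 Ω
Net reactance X = X_L − X_C = -38.4 Ω
Z = 25.0 − j38.4 Ω
|Z| = √(25.0² + 38.4²) = 45.8 Ω
∠Z = arctan(-38.4/25.0) = -56.9°
cos φ = cos(-56.9°) = 0.546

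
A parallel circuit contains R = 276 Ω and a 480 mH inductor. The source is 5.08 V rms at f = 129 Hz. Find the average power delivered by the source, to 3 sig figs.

93.5 mW

ω = 2πf = 810.5 rad/s
X_L = ωL = 389 Ω
Parallel: admittances add. Y = 1/R + 1/(jωL)
Y = (0.00362 − j0.00257) S
|Y| = 0.00444 S → |Z| = 1/|Y| = 225 Ω, ∠Z = −∠Y = 35.4°
I = V/|Z| = 22.6 mA
P = VI cos φ = 5.08 × 0.0226 × cos(35.4°) = 93.5 mW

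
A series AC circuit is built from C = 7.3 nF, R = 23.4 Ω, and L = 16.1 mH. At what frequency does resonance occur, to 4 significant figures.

ω₀ = 1/√(LC) = 1/√(0.0161 × 7.3e-09) = 92240 rad/s
f₀ = ω₀/(2π) = 14.68 kHz

14.68 kHz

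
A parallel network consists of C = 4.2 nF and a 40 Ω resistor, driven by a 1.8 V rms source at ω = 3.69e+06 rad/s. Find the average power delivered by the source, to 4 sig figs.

81.00 mW

X_C = 1/(ωC) = 64.52 Ω
Parallel: admittances add. Y = 1/R + jωC
Y = (0.02500 + j0.01550) S
|Y| = 0.02941 S → |Z| = 1/|Y| = 34.00 Ω, ∠Z = −∠Y = -31.80°
I = V/|Z| = 52.95 mA
P = VI cos φ = 1.8 × 0.05295 × cos(-31.80°) = 81.00 mW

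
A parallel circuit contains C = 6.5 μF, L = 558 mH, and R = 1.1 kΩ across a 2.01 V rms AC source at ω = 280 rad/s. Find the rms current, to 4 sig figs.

X_L = ωL = 156.2 Ω
X_C = 1/(ωC) = 549.5 Ω
Parallel: admittances add. Y = 1/R + 1/(jωL) + jωC
Y = (0.0009091 − j0.004580) S
|Y| = 0.004670 S → |Z| = 1/|Y| = 214.1 Ω, ∠Z = −∠Y = 78.77°
I = V/|Z| = 2.01/214.1 = 9.386 mA

9.386 mA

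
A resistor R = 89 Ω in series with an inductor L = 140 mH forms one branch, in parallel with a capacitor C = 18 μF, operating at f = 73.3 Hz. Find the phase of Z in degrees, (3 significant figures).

-21.8°

ω = 2πf = 460.6 rad/s
X_L = ωL = 64.5 Ω
X_C = 1/(ωC) = 121 Ω
Branch 1 (R+jX_L): Z₁ = 89.0 + j64.5 Ω, |Z₁| = 110 Ω
Branch 2 (−jX_C): Z₂ = −j121 Ω
Parallel: Z = Z₁Z₂/(Z₁+Z₂), |Z| = 126 Ω, ∠Z = -21.8°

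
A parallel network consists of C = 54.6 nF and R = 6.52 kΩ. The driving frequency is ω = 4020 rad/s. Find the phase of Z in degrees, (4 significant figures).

X_C = 1/(ωC) = 4556 Ω
Parallel: admittances add. Y = 1/R + jωC
Y = (0.0001534 + j0.0002195) S
|Y| = 0.0002678 S → |Z| = 1/|Y| = 3735 Ω, ∠Z = −∠Y = -55.06°

-55.06°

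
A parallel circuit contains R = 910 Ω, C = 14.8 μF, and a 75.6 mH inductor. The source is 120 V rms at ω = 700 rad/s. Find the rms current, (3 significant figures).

1.03 A

X_L = ωL = 52.9 Ω
X_C = 1/(ωC) = 96.5 Ω
Parallel: admittances add. Y = 1/R + 1/(jωL) + jωC
Y = (0.00110 − j0.00854) S
|Y| = 0.00861 S → |Z| = 1/|Y| = 116 Ω, ∠Z = −∠Y = 82.7°
I = V/|Z| = 120/116 = 1.03 A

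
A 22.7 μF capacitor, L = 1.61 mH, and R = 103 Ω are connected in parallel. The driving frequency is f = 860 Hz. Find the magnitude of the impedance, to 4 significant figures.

80.64 Ω

ω = 2πf = 5404 rad/s
X_L = ωL = 8.700 Ω
X_C = 1/(ωC) = 8.153 Ω
Parallel: admittances add. Y = 1/R + 1/(jωL) + jωC
Y = (0.009709 + j0.007714) S
|Y| = 0.01240 S → |Z| = 1/|Y| = 80.64 Ω, ∠Z = −∠Y = -38.47°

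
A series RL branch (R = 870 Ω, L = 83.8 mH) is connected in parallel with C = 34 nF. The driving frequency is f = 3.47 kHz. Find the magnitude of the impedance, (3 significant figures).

2750 Ω

ω = 2πf = 21800 rad/s
X_L = ωL = 1830 Ω
X_C = 1/(ωC) = 1350 Ω
Branch 1 (R+jX_L): Z₁ = 870 + j1830 Ω, |Z₁| = 2020 Ω
Branch 2 (−jX_C): Z₂ = −j1350 Ω
Parallel: Z = Z₁Z₂/(Z₁+Z₂), |Z| = 2750 Ω, ∠Z = -54.3°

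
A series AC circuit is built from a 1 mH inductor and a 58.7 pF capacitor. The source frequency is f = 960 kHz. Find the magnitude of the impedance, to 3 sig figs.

ω = 2πf = 6.032e+06 rad/s
X_L = ωL = 6030 Ω
X_C = 1/(ωC) = 2820 Ω
Net reactance X = X_L − X_C = 3210 Ω
Z = j3210 Ω
|Z| = √(0² + 3210²) = 3210 Ω

3210 Ω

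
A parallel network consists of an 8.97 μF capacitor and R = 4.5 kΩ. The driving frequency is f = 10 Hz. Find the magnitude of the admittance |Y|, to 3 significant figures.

606 μS

ω = 2πf = 62.83 rad/s
X_C = 1/(ωC) = 1770 Ω
Parallel: admittances add. Y = 1/R + jωC
Y = (0.000222 + j0.000564) S
|Y| = 0.000606 S → |Z| = 1/|Y| = 1650 Ω, ∠Z = −∠Y = -68.5°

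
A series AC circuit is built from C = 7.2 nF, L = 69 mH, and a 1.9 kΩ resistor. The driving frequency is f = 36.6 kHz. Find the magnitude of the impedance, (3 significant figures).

15400 Ω

ω = 2πf = 230000 rad/s
X_L = ωL = 15900 Ω
X_C = 1/(ωC) = 604 Ω
Net reactance X = X_L − X_C = 15300 Ω
Z = 1900 + j15300 Ω
|Z| = √(1900² + 15300²) = 15400 Ω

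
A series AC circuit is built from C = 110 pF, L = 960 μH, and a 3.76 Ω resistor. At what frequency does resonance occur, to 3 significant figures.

490 kHz

ω₀ = 1/√(LC) = 1/√(0.00096 × 1.1e-10) = 3.077e+06 rad/s
f₀ = ω₀/(2π) = 490 kHz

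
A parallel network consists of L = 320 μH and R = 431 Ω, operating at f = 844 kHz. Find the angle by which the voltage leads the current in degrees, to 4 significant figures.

ω = 2πf = 5.303e+06 rad/s
X_L = ωL = 1697 Ω
Parallel: admittances add. Y = 1/R + 1/(jωL)
Y = (0.002320 − j0.0005893) S
|Y| = 0.002394 S → |Z| = 1/|Y| = 417.7 Ω, ∠Z = −∠Y = 14.25°

14.25°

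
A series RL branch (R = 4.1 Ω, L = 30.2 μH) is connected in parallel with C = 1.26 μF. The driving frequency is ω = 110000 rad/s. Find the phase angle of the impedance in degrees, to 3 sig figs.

-7.47°

X_L = ωL = 3.32 Ω
X_C = 1/(ωC) = 7.22 Ω
Branch 1 (R+jX_L): Z₁ = 4.10 + j3.32 Ω, |Z₁| = 5.28 Ω
Branch 2 (−jX_C): Z₂ = −j7.22 Ω
Parallel: Z = Z₁Z₂/(Z₁+Z₂), |Z| = 6.73 Ω, ∠Z = -7.47°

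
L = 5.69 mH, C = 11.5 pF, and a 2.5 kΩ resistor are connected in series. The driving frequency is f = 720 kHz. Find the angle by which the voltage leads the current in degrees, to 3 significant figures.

ω = 2πf = 4.524e+06 rad/s
X_L = ωL = 25700 Ω
X_C = 1/(ωC) = 19200 Ω
Net reactance X = X_L − X_C = 6520 Ω
Z = 2500 + j6520 Ω
|Z| = √(2500² + 6520²) = 6980 Ω
∠Z = arctan(6520/2500) = 69.0°

69.0°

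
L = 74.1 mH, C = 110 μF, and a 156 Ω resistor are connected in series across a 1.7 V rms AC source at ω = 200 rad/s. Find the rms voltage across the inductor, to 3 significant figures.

0.158 V

X_L = ωL = 14.8 Ω
X_C = 1/(ωC) = 45.5 Ω
Net reactance X = X_L − X_C = -30.6 Ω
Z = 156 − j30.6 Ω
|Z| = √(156² + 30.6²) = 159 Ω
I = V/|Z| = 10.7 mA
V_L = I·|Z_L| = 0.0107 × 14.8 = 0.158 V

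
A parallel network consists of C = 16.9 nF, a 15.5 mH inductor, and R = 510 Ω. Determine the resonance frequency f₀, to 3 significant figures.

9.83 kHz

ω₀ = 1/√(LC) = 1/√(0.0155 × 1.69e-08) = 61790 rad/s
f₀ = ω₀/(2π) = 9.83 kHz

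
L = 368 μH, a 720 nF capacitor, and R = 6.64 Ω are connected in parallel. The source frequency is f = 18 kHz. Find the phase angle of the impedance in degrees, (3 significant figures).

ω = 2πf = 113100 rad/s
X_L = ωL = 41.6 Ω
X_C = 1/(ωC) = 12.3 Ω
Parallel: admittances add. Y = 1/R + 1/(jωL) + jωC
Y = (0.151 + j0.0574) S
|Y| = 0.161 S → |Z| = 1/|Y| = 6.20 Ω, ∠Z = −∠Y = -20.9°

-20.9°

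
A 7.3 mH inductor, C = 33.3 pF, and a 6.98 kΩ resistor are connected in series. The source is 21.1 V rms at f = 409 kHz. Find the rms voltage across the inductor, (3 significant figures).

ω = 2πf = 2.57e+06 rad/s
X_L = ωL = 18800 Ω
X_C = 1/(ωC) = 11700 Ω
Net reactance X = X_L − X_C = 7070 Ω
Z = 6980 + j7070 Ω
|Z| = √(6980² + 7070²) = 9940 Ω
I = V/|Z| = 2.12 mA
V_L = I·|Z_L| = 0.00212 × 18800 = 39.8 V

39.8 V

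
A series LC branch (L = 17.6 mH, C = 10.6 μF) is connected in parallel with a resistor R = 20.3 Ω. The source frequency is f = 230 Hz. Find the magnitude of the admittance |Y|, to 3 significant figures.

55.3 mS

ω = 2πf = 1445 rad/s
X_L = ωL = 25.4 Ω
X_C = 1/(ωC) = 65.3 Ω
Branch 1: Z₁ = R = 20.3 Ω
Branch 2 (series LC): Z₂ = j(X_L − X_C) = −j39.8 Ω
Parallel: Z = Z₁Z₂/(Z₁+Z₂), |Z| = 18.1 Ω, ∠Z = -27.0°
|Y| = 1/|Z| = 55.3 mS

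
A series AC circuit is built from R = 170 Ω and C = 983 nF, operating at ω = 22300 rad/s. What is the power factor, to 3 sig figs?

X_C = 1/(ωC) = 45.6 Ω
Z = 170 − j45.6 Ω
|Z| = √(170² + 45.6²) = 176 Ω
∠Z = arctan(-45.6/170) = -15.0°
cos φ = cos(-15.0°) = 0.966

0.966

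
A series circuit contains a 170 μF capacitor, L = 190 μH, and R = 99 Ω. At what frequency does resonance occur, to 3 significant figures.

ω₀ = 1/√(LC) = 1/√(0.00019 × 0.00017) = 5564 rad/s
f₀ = ω₀/(2π) = 886 Hz

886 Hz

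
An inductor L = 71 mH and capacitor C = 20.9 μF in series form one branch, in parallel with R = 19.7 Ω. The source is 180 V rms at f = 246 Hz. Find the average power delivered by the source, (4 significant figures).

ω = 2πf = 1546 rad/s
X_L = ωL = 109.7 Ω
X_C = 1/(ωC) = 30.96 Ω
Branch 1: Z₁ = R = 19.70 Ω
Branch 2 (series LC): Z₂ = j(X_L − X_C) = j78.79 Ω
Parallel: Z = Z₁Z₂/(Z₁+Z₂), |Z| = 19.11 Ω, ∠Z = 14.04°
I = V/|Z| = 9.418 A
P = VI cos φ = 180 × 9.418 × cos(14.04°) = 1.645 kW

1.645 kW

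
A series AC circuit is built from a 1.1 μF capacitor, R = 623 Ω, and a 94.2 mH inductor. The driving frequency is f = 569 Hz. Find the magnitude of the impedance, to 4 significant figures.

ω = 2πf = 3575 rad/s
X_L = ωL = 336.8 Ω
X_C = 1/(ωC) = 254.3 Ω
Net reactance X = X_L − X_C = 82.50 Ω
Z = 623.0 + j82.50 Ω
|Z| = √(623.0² + 82.50²) = 628.4 Ω

628.4 Ω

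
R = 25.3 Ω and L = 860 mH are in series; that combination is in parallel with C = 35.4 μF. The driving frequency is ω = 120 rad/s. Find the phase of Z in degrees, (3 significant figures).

65.4°

X_L = ωL = 103 Ω
X_C = 1/(ωC) = 235 Ω
Branch 1 (R+jX_L): Z₁ = 25.3 + j103 Ω, |Z₁| = 106 Ω
Branch 2 (−jX_C): Z₂ = −j235 Ω
Parallel: Z = Z₁Z₂/(Z₁+Z₂), |Z| = 186 Ω, ∠Z = 65.4°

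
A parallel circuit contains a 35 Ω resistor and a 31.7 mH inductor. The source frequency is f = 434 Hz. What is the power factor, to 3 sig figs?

ω = 2πf = 2727 rad/s
X_L = ωL = 86.4 Ω
Parallel: admittances add. Y = 1/R + 1/(jωL)
Y = (0.0286 − j0.0116) S
|Y| = 0.0308 S → |Z| = 1/|Y| = 32.4 Ω, ∠Z = −∠Y = 22.0°
cos φ = cos(22.0°) = 0.927

0.927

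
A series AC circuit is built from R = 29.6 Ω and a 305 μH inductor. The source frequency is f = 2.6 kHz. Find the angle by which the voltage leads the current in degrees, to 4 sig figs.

9.555°

ω = 2πf = 16340 rad/s
X_L = ωL = 4.983 Ω
Z = 29.60 + j4.983 Ω
|Z| = √(29.60² + 4.983²) = 30.02 Ω
∠Z = arctan(4.983/29.60) = 9.555°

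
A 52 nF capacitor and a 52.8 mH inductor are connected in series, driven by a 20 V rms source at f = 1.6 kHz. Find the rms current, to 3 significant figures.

14.5 mA

ω = 2πf = 10050 rad/s
X_L = ωL = 531 Ω
X_C = 1/(ωC) = 1910 Ω
Net reactance X = X_L − X_C = -1380 Ω
Z = − j1380 Ω
|Z| = √(0² + 1380²) = 1380 Ω
I = V/|Z| = 20/1380 = 14.5 mA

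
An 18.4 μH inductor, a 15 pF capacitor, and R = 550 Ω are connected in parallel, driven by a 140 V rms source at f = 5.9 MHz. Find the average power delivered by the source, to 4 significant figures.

ω = 2πf = 3.707e+07 rad/s
X_L = ωL = 682.1 Ω
X_C = 1/(ωC) = 1798 Ω
Parallel: admittances add. Y = 1/R + 1/(jωL) + jωC
Y = (0.001818 − j0.0009100) S
|Y| = 0.002033 S → |Z| = 1/|Y| = 491.8 Ω, ∠Z = −∠Y = 26.59°
I = V/|Z| = 284.6 mA
P = VI cos φ = 140 × 0.2846 × cos(26.59°) = 35.64 W

35.64 W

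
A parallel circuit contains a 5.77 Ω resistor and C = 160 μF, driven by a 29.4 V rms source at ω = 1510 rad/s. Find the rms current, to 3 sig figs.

X_C = 1/(ωC) = 4.14 Ω
Parallel: admittances add. Y = 1/R + jωC
Y = (0.173 + j0.242) S
|Y| = 0.297 S → |Z| = 1/|Y| = 3.36 Ω, ∠Z = −∠Y = -54.3°
I = V/|Z| = 29.4/3.36 = 8.74 A

8.74 A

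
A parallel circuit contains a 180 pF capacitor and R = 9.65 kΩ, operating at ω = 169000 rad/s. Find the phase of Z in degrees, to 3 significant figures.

X_C = 1/(ωC) = 32900 Ω
Parallel: admittances add. Y = 1/R + jωC
Y = (0.000104 + j3.04e-05) S
|Y| = 0.000108 S → |Z| = 1/|Y| = 9260 Ω, ∠Z = −∠Y = -16.4°

-16.4°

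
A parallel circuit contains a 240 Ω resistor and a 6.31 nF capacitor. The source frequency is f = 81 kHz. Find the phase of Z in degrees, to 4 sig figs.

-37.62°

ω = 2πf = 508900 rad/s
X_C = 1/(ωC) = 311.4 Ω
Parallel: admittances add. Y = 1/R + jωC
Y = (0.004167 + j0.003211) S
|Y| = 0.005261 S → |Z| = 1/|Y| = 190.1 Ω, ∠Z = −∠Y = -37.62°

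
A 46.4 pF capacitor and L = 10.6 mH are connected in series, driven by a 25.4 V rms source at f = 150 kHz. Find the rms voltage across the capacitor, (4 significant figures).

45.11 V

ω = 2πf = 942500 rad/s
X_L = ωL = 9990 Ω
X_C = 1/(ωC) = 22870 Ω
Net reactance X = X_L − X_C = -12880 Ω
Z = − j12880 Ω
|Z| = √(0² + 12880²) = 12880 Ω
I = V/|Z| = 1.973 mA
V_C = I·|Z_C| = 0.001973 × 22870 = 45.11 V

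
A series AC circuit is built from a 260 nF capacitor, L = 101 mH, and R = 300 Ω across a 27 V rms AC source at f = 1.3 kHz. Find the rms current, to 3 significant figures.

ω = 2πf = 8168 rad/s
X_L = ωL = 825 Ω
X_C = 1/(ωC) = 471 Ω
Net reactance X = X_L − X_C = 354 Ω
Z = 300 + j354 Ω
|Z| = √(300² + 354²) = 464 Ω
I = V/|Z| = 27/464 = 58.2 mA

58.2 mA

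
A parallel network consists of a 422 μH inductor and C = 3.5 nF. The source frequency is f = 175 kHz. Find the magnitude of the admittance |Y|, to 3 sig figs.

1.69 mS

ω = 2πf = 1.1e+06 rad/s
X_L = ωL = 464 Ω
X_C = 1/(ωC) = 260 Ω
Parallel: admittances add. Y = 1/(jωL) + jωC
Y = (0 + j0.00169) S
|Y| = 0.00169 S → |Z| = 1/|Y| = 591 Ω, ∠Z = −∠Y = -90.0°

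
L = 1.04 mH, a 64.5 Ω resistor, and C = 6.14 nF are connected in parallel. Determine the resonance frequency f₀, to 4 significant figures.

ω₀ = 1/√(LC) = 1/√(0.00104 × 6.14e-09) = 395700 rad/s
f₀ = ω₀/(2π) = 62.98 kHz

62.98 kHz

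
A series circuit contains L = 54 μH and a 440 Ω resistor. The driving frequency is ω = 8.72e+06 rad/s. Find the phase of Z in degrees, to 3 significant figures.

46.9°

X_L = ωL = 471 Ω
Z = 440 + j471 Ω
|Z| = √(440² + 471²) = 644 Ω
∠Z = arctan(471/440) = 46.9°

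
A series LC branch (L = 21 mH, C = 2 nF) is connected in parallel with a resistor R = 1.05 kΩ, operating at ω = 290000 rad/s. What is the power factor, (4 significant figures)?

0.9723

X_L = ωL = 6090 Ω
X_C = 1/(ωC) = 1724 Ω
Branch 1: Z₁ = R = 1050 Ω
Branch 2 (series LC): Z₂ = j(X_L − X_C) = j4366 Ω
Parallel: Z = Z₁Z₂/(Z₁+Z₂), |Z| = 1021 Ω, ∠Z = 13.52°
cos φ = cos(13.52°) = 0.9723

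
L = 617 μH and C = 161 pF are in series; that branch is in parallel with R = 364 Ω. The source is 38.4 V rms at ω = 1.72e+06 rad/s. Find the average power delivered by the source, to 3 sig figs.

4.05 W

X_L = ωL = 1060 Ω
X_C = 1/(ωC) = 3610 Ω
Branch 1: Z₁ = R = 364 Ω
Branch 2 (series LC): Z₂ = j(X_L − X_C) = −j2550 Ω
Parallel: Z = Z₁Z₂/(Z₁+Z₂), |Z| = 360 Ω, ∠Z = -8.12°
I = V/|Z| = 107 mA
P = VI cos φ = 38.4 × 0.107 × cos(-8.12°) = 4.05 W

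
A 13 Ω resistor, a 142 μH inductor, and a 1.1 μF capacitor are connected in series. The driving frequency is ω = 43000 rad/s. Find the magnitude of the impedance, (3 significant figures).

19.9 Ω

X_L = ωL = 6.11 Ω
X_C = 1/(ωC) = 21.1 Ω
Net reactance X = X_L − X_C = -15.0 Ω
Z = 13.0 − j15.0 Ω
|Z| = √(13.0² + 15.0²) = 19.9 Ω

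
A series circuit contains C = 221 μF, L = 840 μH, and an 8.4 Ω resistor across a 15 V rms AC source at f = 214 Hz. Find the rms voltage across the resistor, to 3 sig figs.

ω = 2πf = 1345 rad/s
X_L = ωL = 1.13 Ω
X_C = 1/(ωC) = 3.37 Ω
Net reactance X = X_L − X_C = -2.24 Ω
Z = 8.40 − j2.24 Ω
|Z| = √(8.40² + 2.24²) = 8.69 Ω
I = V/|Z| = 1.73 A
V_R = I·|Z_R| = 1.73 × 8.40 = 14.5 V

14.5 V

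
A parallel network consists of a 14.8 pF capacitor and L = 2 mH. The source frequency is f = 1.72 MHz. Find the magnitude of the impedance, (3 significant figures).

8800 Ω

ω = 2πf = 1.081e+07 rad/s
X_L = ωL = 21600 Ω
X_C = 1/(ωC) = 6250 Ω
Parallel: admittances add. Y = 1/(jωL) + jωC
Y = (0 + j0.000114) S
|Y| = 0.000114 S → |Z| = 1/|Y| = 8800 Ω, ∠Z = −∠Y = -90.0°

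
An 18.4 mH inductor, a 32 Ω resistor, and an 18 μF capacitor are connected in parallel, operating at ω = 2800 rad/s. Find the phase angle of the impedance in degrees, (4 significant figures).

X_L = ωL = 51.52 Ω
X_C = 1/(ωC) = 19.84 Ω
Parallel: admittances add. Y = 1/R + 1/(jωL) + jωC
Y = (0.03125 + j0.03099) S
|Y| = 0.04401 S → |Z| = 1/|Y| = 22.72 Ω, ∠Z = −∠Y = -44.76°

-44.76°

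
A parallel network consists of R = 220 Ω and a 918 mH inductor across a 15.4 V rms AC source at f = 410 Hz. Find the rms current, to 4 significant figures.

70.30 mA

ω = 2πf = 2576 rad/s
X_L = ωL = 2365 Ω
Parallel: admittances add. Y = 1/R + 1/(jωL)
Y = (0.004545 − j0.0004229) S
|Y| = 0.004565 S → |Z| = 1/|Y| = 219.1 Ω, ∠Z = −∠Y = 5.315°
I = V/|Z| = 15.4/219.1 = 70.30 mA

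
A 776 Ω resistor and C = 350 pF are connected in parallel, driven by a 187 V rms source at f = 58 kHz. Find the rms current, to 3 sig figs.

ω = 2πf = 364400 rad/s
X_C = 1/(ωC) = 7840 Ω
Parallel: admittances add. Y = 1/R + jωC
Y = (0.00129 + j0.000128) S
|Y| = 0.00129 S → |Z| = 1/|Y| = 772 Ω, ∠Z = −∠Y = -5.65°
I = V/|Z| = 187/772 = 242 mA

242 mA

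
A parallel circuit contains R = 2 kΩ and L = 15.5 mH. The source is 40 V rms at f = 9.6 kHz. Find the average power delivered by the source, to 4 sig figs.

800.0 mW

ω = 2πf = 60320 rad/s
X_L = ωL = 934.9 Ω
Parallel: admittances add. Y = 1/R + 1/(jωL)
Y = (0.0005000 − j0.001070) S
|Y| = 0.001181 S → |Z| = 1/|Y| = 847.0 Ω, ∠Z = −∠Y = 64.95°
I = V/|Z| = 47.23 mA
P = VI cos φ = 40 × 0.04723 × cos(64.95°) = 800.0 mW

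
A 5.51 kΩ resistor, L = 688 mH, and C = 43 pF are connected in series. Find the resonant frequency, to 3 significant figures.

ω₀ = 1/√(LC) = 1/√(0.688 × 4.3e-11) = 183900 rad/s
f₀ = ω₀/(2π) = 29.3 kHz

29.3 kHz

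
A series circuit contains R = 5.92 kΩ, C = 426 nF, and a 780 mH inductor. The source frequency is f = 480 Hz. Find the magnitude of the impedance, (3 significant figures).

6130 Ω

ω = 2πf = 3016 rad/s
X_L = ωL = 2350 Ω
X_C = 1/(ωC) = 778 Ω
Net reactance X = X_L − X_C = 1570 Ω
Z = 5920 + j1570 Ω
|Z| = √(5920² + 1570²) = 6130 Ω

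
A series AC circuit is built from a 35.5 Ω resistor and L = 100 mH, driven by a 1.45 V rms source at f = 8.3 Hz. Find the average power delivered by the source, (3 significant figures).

ω = 2πf = 52.15 rad/s
X_L = ωL = 5.22 Ω
Z = 35.5 + j5.22 Ω
|Z| = √(35.5² + 5.22²) = 35.9 Ω
∠Z = arctan(5.22/35.5) = 8.36°
I = V/|Z| = 40.4 mA
P = VI cos φ = 1.45 × 0.0404 × cos(8.36°) = 58.0 mW

58.0 mW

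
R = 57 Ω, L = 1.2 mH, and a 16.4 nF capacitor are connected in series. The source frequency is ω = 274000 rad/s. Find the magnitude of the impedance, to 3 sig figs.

121 Ω

X_L = ωL = 329 Ω
X_C = 1/(ωC) = 223 Ω
Net reactance X = X_L − X_C = 106 Ω
Z = 57.0 + j106 Ω
|Z| = √(57.0² + 106²) = 121 Ω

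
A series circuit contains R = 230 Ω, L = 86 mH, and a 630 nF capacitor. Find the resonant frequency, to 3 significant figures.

684 Hz

ω₀ = 1/√(LC) = 1/√(0.086 × 6.3e-07) = 4296 rad/s
f₀ = ω₀/(2π) = 684 Hz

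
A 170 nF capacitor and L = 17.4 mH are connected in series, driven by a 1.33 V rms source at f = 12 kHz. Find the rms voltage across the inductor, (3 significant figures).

ω = 2πf = 75400 rad/s
X_L = ωL = 1310 Ω
X_C = 1/(ωC) = 78.0 Ω
Net reactance X = X_L − X_C = 1230 Ω
Z = j1230 Ω
|Z| = √(0² + 1230²) = 1230 Ω
I = V/|Z| = 1.08 mA
V_L = I·|Z_L| = 0.00108 × 1310 = 1.41 V

1.41 V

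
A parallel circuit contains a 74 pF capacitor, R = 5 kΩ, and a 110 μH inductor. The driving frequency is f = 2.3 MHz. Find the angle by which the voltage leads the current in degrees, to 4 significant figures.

ω = 2πf = 1.445e+07 rad/s
X_L = ωL = 1590 Ω
X_C = 1/(ωC) = 935.1 Ω
Parallel: admittances add. Y = 1/R + 1/(jωL) + jωC
Y = (0.0002000 + j0.0004403) S
|Y| = 0.0004836 S → |Z| = 1/|Y| = 2068 Ω, ∠Z = −∠Y = -65.57°

-65.57°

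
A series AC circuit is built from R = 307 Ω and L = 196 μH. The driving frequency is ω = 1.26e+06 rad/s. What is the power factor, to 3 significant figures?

0.779

X_L = ωL = 247 Ω
Z = 307 + j247 Ω
|Z| = √(307² + 247²) = 394 Ω
∠Z = arctan(247/307) = 38.8°
cos φ = cos(38.8°) = 0.779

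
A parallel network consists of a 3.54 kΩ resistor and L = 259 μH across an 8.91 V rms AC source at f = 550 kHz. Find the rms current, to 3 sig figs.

ω = 2πf = 3.456e+06 rad/s
X_L = ωL = 895 Ω
Parallel: admittances add. Y = 1/R + 1/(jωL)
Y = (0.000282 − j0.00112) S
|Y| = 0.00115 S → |Z| = 1/|Y| = 868 Ω, ∠Z = −∠Y = 75.8°
I = V/|Z| = 8.91/868 = 10.3 mA

10.3 mA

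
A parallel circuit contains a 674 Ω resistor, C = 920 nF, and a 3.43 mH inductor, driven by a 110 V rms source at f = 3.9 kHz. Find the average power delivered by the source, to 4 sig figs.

17.95 W

ω = 2πf = 24500 rad/s
X_L = ωL = 84.05 Ω
X_C = 1/(ωC) = 44.36 Ω
Parallel: admittances add. Y = 1/R + 1/(jωL) + jωC
Y = (0.001484 + j0.01065) S
|Y| = 0.01075 S → |Z| = 1/|Y| = 93.03 Ω, ∠Z = −∠Y = -82.07°
I = V/|Z| = 1.182 A
P = VI cos φ = 110 × 1.182 × cos(-82.07°) = 17.95 W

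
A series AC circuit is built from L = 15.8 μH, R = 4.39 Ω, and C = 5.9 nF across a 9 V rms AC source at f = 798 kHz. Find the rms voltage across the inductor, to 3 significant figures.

15.6 V

ω = 2πf = 5.014e+06 rad/s
X_L = ωL = 79.2 Ω
X_C = 1/(ωC) = 33.8 Ω
Net reactance X = X_L − X_C = 45.4 Ω
Z = 4.39 + j45.4 Ω
|Z| = √(4.39² + 45.4²) = 45.6 Ω
I = V/|Z| = 197 mA
V_L = I·|Z_L| = 0.197 × 79.2 = 15.6 V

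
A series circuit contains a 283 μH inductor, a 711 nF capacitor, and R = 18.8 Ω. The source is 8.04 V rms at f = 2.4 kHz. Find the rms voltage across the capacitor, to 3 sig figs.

8.24 V

ω = 2πf = 15080 rad/s
X_L = ωL = 4.27 Ω
X_C = 1/(ωC) = 93.3 Ω
Net reactance X = X_L − X_C = -89.0 Ω
Z = 18.8 − j89.0 Ω
|Z| = √(18.8² + 89.0²) = 91.0 Ω
I = V/|Z| = 88.4 mA
V_C = I·|Z_C| = 0.0884 × 93.3 = 8.24 V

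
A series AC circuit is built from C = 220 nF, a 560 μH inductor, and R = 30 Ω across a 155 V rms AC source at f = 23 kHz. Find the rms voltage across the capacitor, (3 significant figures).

84.3 V

ω = 2πf = 144500 rad/s
X_L = ωL = 80.9 Ω
X_C = 1/(ωC) = 31.5 Ω
Net reactance X = X_L − X_C = 49.5 Ω
Z = 30.0 + j49.5 Ω
|Z| = √(30.0² + 49.5²) = 57.9 Ω
I = V/|Z| = 2.68 A
V_C = I·|Z_C| = 2.68 × 31.5 = 84.3 V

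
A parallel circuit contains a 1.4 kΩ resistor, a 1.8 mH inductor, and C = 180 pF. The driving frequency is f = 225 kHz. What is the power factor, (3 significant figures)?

0.982

ω = 2πf = 1.414e+06 rad/s
X_L = ωL = 2540 Ω
X_C = 1/(ωC) = 3930 Ω
Parallel: admittances add. Y = 1/R + 1/(jωL) + jωC
Y = (0.000714 − j0.000139) S
|Y| = 0.000728 S → |Z| = 1/|Y| = 1370 Ω, ∠Z = −∠Y = 11.0°
cos φ = cos(11.0°) = 0.982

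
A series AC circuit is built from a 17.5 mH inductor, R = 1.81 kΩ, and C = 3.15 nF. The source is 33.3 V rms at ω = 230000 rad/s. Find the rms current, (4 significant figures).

10.39 mA

X_L = ωL = 4025 Ω
X_C = 1/(ωC) = 1380 Ω
Net reactance X = X_L − X_C = 2645 Ω
Z = 1810 + j2645 Ω
|Z| = √(1810² + 2645²) = 3205 Ω
I = V/|Z| = 33.3/3205 = 10.39 mA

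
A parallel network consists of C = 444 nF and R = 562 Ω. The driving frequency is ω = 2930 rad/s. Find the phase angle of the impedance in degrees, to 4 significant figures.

-36.17°

X_C = 1/(ωC) = 768.7 Ω
Parallel: admittances add. Y = 1/R + jωC
Y = (0.001779 + j0.001301) S
|Y| = 0.002204 S → |Z| = 1/|Y| = 453.7 Ω, ∠Z = −∠Y = -36.17°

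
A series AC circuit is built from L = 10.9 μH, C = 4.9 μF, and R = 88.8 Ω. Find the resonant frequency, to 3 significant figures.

21.8 kHz

ω₀ = 1/√(LC) = 1/√(1.09e-05 × 4.9e-06) = 136800 rad/s
f₀ = ω₀/(2π) = 21.8 kHz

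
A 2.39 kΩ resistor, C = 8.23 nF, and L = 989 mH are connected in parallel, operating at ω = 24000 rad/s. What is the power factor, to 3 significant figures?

X_L = ωL = 23700 Ω
X_C = 1/(ωC) = 5060 Ω
Parallel: admittances add. Y = 1/R + 1/(jωL) + jωC
Y = (0.000418 + j0.000155) S
|Y| = 0.000446 S → |Z| = 1/|Y| = 2240 Ω, ∠Z = −∠Y = -20.4°
cos φ = cos(-20.4°) = 0.937

0.937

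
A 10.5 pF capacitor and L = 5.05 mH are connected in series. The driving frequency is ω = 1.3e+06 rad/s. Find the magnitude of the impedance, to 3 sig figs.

X_L = ωL = 6560 Ω
X_C = 1/(ωC) = 73300 Ω
Net reactance X = X_L − X_C = -66700 Ω
Z = − j66700 Ω
|Z| = √(0² + 66700²) = 66700 Ω

66700 Ω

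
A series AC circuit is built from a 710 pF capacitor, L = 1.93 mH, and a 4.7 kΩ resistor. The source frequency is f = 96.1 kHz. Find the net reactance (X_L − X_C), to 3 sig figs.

ω = 2πf = 603800 rad/s
X_L = ωL = 1170 Ω
X_C = 1/(ωC) = 2330 Ω
X = 1170 − 2330 = -1170 Ω

-1170 Ω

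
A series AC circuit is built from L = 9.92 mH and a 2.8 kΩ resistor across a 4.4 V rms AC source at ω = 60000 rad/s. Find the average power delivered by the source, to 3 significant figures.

6.62 mW

X_L = ωL = 595 Ω
Z = 2800 + j595 Ω
|Z| = √(2800² + 595²) = 2860 Ω
∠Z = arctan(595/2800) = 12.0°
I = V/|Z| = 1.54 mA
P = VI cos φ = 4.4 × 0.00154 × cos(12.0°) = 6.62 mW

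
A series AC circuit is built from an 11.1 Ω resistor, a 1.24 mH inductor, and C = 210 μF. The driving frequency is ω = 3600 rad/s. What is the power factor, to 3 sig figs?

X_L = ωL = 4.46 Ω
X_C = 1/(ωC) = 1.32 Ω
Net reactance X = X_L − X_C = 3.14 Ω
Z = 11.1 + j3.14 Ω
|Z| = √(11.1² + 3.14²) = 11.5 Ω
∠Z = arctan(3.14/11.1) = 15.8°
cos φ = cos(15.8°) = 0.962

0.962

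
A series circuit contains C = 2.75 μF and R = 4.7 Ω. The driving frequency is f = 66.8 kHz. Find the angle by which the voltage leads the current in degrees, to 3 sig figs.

-10.4°

ω = 2πf = 419700 rad/s
X_C = 1/(ωC) = 0.866 Ω
Z = 4.70 − j0.866 Ω
|Z| = √(4.70² + 0.866²) = 4.78 Ω
∠Z = arctan(-0.866/4.70) = -10.4°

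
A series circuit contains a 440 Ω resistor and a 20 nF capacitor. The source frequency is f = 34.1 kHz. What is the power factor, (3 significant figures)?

ω = 2πf = 214300 rad/s
X_C = 1/(ωC) = 233 Ω
Z = 440 − j233 Ω
|Z| = √(440² + 233²) = 498 Ω
∠Z = arctan(-233/440) = -27.9°
cos φ = cos(-27.9°) = 0.883

0.883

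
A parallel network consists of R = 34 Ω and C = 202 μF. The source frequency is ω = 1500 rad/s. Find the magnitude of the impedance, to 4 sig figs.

X_C = 1/(ωC) = 3.300 Ω
Parallel: admittances add. Y = 1/R + jωC
Y = (0.02941 + j0.3030) S
|Y| = 0.3044 S → |Z| = 1/|Y| = 3.285 Ω, ∠Z = −∠Y = -84.46°

3.285 Ω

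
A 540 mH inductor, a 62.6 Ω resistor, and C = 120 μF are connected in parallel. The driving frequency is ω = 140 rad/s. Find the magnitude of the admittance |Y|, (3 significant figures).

16.4 mS

X_L = ωL = 75.6 Ω
X_C = 1/(ωC) = 59.5 Ω
Parallel: admittances add. Y = 1/R + 1/(jωL) + jωC
Y = (0.0160 + j0.00357) S
|Y| = 0.0164 S → |Z| = 1/|Y| = 61.1 Ω, ∠Z = −∠Y = -12.6°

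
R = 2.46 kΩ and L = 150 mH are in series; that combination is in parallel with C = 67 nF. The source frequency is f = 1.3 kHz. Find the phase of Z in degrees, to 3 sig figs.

ω = 2πf = 8168 rad/s
X_L = ωL = 1230 Ω
X_C = 1/(ωC) = 1830 Ω
Branch 1 (R+jX_L): Z₁ = 2460 + j1230 Ω, |Z₁| = 2750 Ω
Branch 2 (−jX_C): Z₂ = −j1830 Ω
Parallel: Z = Z₁Z₂/(Z₁+Z₂), |Z| = 1980 Ω, ∠Z = -49.8°

-49.8°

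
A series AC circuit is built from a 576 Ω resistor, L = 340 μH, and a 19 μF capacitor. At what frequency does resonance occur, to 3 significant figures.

1.98 kHz

ω₀ = 1/√(LC) = 1/√(0.00034 × 1.9e-05) = 12440 rad/s
f₀ = ω₀/(2π) = 1.98 kHz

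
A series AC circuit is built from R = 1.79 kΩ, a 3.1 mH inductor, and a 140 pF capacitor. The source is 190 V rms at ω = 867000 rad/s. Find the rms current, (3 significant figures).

32.6 mA

X_L = ωL = 2690 Ω
X_C = 1/(ωC) = 8240 Ω
Net reactance X = X_L − X_C = -5550 Ω
Z = 1790 − j5550 Ω
|Z| = √(1790² + 5550²) = 5830 Ω
I = V/|Z| = 190/5830 = 32.6 mA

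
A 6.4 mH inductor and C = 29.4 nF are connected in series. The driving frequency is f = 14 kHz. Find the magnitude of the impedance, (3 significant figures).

176 Ω

ω = 2πf = 87960 rad/s
X_L = ωL = 563 Ω
X_C = 1/(ωC) = 387 Ω
Net reactance X = X_L − X_C = 176 Ω
Z = j176 Ω
|Z| = √(0² + 176²) = 176 Ω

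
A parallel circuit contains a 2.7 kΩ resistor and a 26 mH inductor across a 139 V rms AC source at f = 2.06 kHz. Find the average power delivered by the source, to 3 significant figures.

7.16 W

ω = 2πf = 12940 rad/s
X_L = ωL = 337 Ω
Parallel: admittances add. Y = 1/R + 1/(jωL)
Y = (0.000370 − j0.00297) S
|Y| = 0.00299 S → |Z| = 1/|Y| = 334 Ω, ∠Z = −∠Y = 82.9°
I = V/|Z| = 416 mA
P = VI cos φ = 139 × 0.416 × cos(82.9°) = 7.16 W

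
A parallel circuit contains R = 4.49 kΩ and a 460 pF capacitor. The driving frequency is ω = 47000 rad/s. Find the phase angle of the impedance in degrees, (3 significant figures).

X_C = 1/(ωC) = 46300 Ω
Parallel: admittances add. Y = 1/R + jωC
Y = (0.000223 + j2.16e-05) S
|Y| = 0.000224 S → |Z| = 1/|Y| = 4470 Ω, ∠Z = −∠Y = -5.54°

-5.54°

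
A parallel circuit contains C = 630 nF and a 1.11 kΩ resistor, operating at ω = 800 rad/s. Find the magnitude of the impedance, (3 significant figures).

969 Ω

X_C = 1/(ωC) = 1980 Ω
Parallel: admittances add. Y = 1/R + jωC
Y = (0.000901 + j0.000504) S
|Y| = 0.00103 S → |Z| = 1/|Y| = 969 Ω, ∠Z = −∠Y = -29.2°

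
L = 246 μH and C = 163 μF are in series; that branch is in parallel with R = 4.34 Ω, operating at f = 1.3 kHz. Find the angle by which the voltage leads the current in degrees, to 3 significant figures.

73.8°

ω = 2πf = 8168 rad/s
X_L = ωL = 2.01 Ω
X_C = 1/(ωC) = 0.751 Ω
Branch 1: Z₁ = R = 4.34 Ω
Branch 2 (series LC): Z₂ = j(X_L − X_C) = j1.26 Ω
Parallel: Z = Z₁Z₂/(Z₁+Z₂), |Z| = 1.21 Ω, ∠Z = 73.8°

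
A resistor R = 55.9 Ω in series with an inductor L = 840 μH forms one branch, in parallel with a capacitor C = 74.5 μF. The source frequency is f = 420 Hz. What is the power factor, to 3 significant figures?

ω = 2πf = 2639 rad/s
X_L = ωL = 2.22 Ω
X_C = 1/(ωC) = 5.09 Ω
Branch 1 (R+jX_L): Z₁ = 55.9 + j2.22 Ω, |Z₁| = 55.9 Ω
Branch 2 (−jX_C): Z₂ = −j5.09 Ω
Parallel: Z = Z₁Z₂/(Z₁+Z₂), |Z| = 5.08 Ω, ∠Z = -84.8°
cos φ = cos(-84.8°) = 0.0908

0.0908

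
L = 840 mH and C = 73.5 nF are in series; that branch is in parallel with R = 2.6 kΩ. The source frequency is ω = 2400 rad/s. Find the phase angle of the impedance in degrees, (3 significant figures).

-35.4°

X_L = ωL = 2020 Ω
X_C = 1/(ωC) = 5670 Ω
Branch 1: Z₁ = R = 2600 Ω
Branch 2 (series LC): Z₂ = j(X_L − X_C) = −j3650 Ω
Parallel: Z = Z₁Z₂/(Z₁+Z₂), |Z| = 2120 Ω, ∠Z = -35.4°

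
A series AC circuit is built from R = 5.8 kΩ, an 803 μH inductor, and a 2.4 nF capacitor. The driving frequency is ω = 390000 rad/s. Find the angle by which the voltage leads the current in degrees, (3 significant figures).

-7.42°

X_L = ωL = 313 Ω
X_C = 1/(ωC) = 1070 Ω
Net reactance X = X_L − X_C = -755 Ω
Z = 5800 − j755 Ω
|Z| = √(5800² + 755²) = 5850 Ω
∠Z = arctan(-755/5800) = -7.42°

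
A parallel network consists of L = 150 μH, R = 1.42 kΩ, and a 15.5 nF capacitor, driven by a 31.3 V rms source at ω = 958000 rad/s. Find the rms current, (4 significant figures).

X_L = ωL = 143.7 Ω
X_C = 1/(ωC) = 67.34 Ω
Parallel: admittances add. Y = 1/R + 1/(jωL) + jωC
Y = (0.0007042 + j0.007890) S
|Y| = 0.007921 S → |Z| = 1/|Y| = 126.2 Ω, ∠Z = −∠Y = -84.90°
I = V/|Z| = 31.3/126.2 = 247.9 mA

247.9 mA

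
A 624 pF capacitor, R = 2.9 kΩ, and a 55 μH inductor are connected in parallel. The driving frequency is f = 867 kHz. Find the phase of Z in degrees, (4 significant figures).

-10.13°

ω = 2πf = 5.448e+06 rad/s
X_L = ωL = 299.6 Ω
X_C = 1/(ωC) = 294.2 Ω
Parallel: admittances add. Y = 1/R + 1/(jωL) + jωC
Y = (0.0003448 + j6.162e-05) S
|Y| = 0.0003503 S → |Z| = 1/|Y| = 2855 Ω, ∠Z = −∠Y = -10.13°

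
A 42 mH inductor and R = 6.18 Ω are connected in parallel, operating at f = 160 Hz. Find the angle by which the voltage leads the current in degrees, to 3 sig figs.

ω = 2πf = 1005 rad/s
X_L = ωL = 42.2 Ω
Parallel: admittances add. Y = 1/R + 1/(jωL)
Y = (0.162 − j0.0237) S
|Y| = 0.164 S → |Z| = 1/|Y| = 6.11 Ω, ∠Z = −∠Y = 8.33°

8.33°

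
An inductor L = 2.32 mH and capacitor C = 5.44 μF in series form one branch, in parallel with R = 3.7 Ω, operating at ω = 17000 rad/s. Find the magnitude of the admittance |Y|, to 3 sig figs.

273 mS

X_L = ωL = 39.4 Ω
X_C = 1/(ωC) = 10.8 Ω
Branch 1: Z₁ = R = 3.70 Ω
Branch 2 (series LC): Z₂ = j(X_L − X_C) = j28.6 Ω
Parallel: Z = Z₁Z₂/(Z₁+Z₂), |Z| = 3.67 Ω, ∠Z = 7.36°
|Y| = 1/|Z| = 273 mS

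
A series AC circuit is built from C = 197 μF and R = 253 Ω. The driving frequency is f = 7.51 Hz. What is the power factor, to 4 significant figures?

0.9203

ω = 2πf = 47.19 rad/s
X_C = 1/(ωC) = 107.6 Ω
Z = 253.0 − j107.6 Ω
|Z| = √(253.0² + 107.6²) = 274.9 Ω
∠Z = arctan(-107.6/253.0) = -23.04°
cos φ = cos(-23.04°) = 0.9203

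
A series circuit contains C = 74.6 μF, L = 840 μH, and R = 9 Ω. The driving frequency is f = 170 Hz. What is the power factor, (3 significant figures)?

0.611

ω = 2πf = 1068 rad/s
X_L = ωL = 0.897 Ω
X_C = 1/(ωC) = 12.5 Ω
Net reactance X = X_L − X_C = -11.7 Ω
Z = 9.00 − j11.7 Ω
|Z| = √(9.00² + 11.7²) = 14.7 Ω
∠Z = arctan(-11.7/9.00) = -52.3°
cos φ = cos(-52.3°) = 0.611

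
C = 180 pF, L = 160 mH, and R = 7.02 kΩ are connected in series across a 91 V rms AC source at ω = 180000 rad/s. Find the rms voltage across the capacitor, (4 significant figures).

383.8 V

X_L = ωL = 28800 Ω
X_C = 1/(ωC) = 30860 Ω
Net reactance X = X_L − X_C = -2064 Ω
Z = 7020 − j2064 Ω
|Z| = √(7020² + 2064²) = 7317 Ω
I = V/|Z| = 12.44 mA
V_C = I·|Z_C| = 0.01244 × 30860 = 383.8 V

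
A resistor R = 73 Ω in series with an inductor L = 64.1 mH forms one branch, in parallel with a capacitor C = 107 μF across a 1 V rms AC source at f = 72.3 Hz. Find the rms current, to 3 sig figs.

ω = 2πf = 454.3 rad/s
X_L = ωL = 29.1 Ω
X_C = 1/(ωC) = 20.6 Ω
Branch 1 (R+jX_L): Z₁ = 73.0 + j29.1 Ω, |Z₁| = 78.6 Ω
Branch 2 (−jX_C): Z₂ = −j20.6 Ω
Parallel: Z = Z₁Z₂/(Z₁+Z₂), |Z| = 22.0 Ω, ∠Z = -74.9°
I = V/|Z| = 1/22.0 = 45.5 mA

45.5 mA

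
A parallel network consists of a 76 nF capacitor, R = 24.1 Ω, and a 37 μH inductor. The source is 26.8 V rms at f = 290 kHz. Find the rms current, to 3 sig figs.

ω = 2πf = 1.822e+06 rad/s
X_L = ωL = 67.4 Ω
X_C = 1/(ωC) = 7.22 Ω
Parallel: admittances add. Y = 1/R + 1/(jωL) + jωC
Y = (0.0415 + j0.124) S
|Y| = 0.130 S → |Z| = 1/|Y| = 7.67 Ω, ∠Z = −∠Y = -71.4°
I = V/|Z| = 26.8/7.67 = 3.50 A

3.50 A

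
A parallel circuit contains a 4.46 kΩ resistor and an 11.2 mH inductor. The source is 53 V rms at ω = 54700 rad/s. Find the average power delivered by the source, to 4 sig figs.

X_L = ωL = 612.6 Ω
Parallel: admittances add. Y = 1/R + 1/(jωL)
Y = (0.0002242 − j0.001632) S
|Y| = 0.001648 S → |Z| = 1/|Y| = 606.9 Ω, ∠Z = −∠Y = 82.18°
I = V/|Z| = 87.32 mA
P = VI cos φ = 53 × 0.08732 × cos(82.18°) = 629.8 mW

629.8 mW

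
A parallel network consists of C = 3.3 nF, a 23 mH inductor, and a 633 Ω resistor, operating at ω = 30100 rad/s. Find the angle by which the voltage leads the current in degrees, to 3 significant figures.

40.4°

X_L = ωL = 692 Ω
X_C = 1/(ωC) = 10100 Ω
Parallel: admittances add. Y = 1/R + 1/(jωL) + jωC
Y = (0.00158 − j0.00135) S
|Y| = 0.00207 S → |Z| = 1/|Y| = 482 Ω, ∠Z = −∠Y = 40.4°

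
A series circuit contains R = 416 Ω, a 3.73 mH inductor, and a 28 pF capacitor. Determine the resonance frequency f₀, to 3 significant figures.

492 kHz

ω₀ = 1/√(LC) = 1/√(0.00373 × 2.8e-11) = 3.094e+06 rad/s
f₀ = ω₀/(2π) = 492 kHz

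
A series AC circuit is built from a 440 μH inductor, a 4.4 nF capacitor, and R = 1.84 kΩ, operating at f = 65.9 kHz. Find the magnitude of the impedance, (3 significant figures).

ω = 2πf = 414100 rad/s
X_L = ωL = 182 Ω
X_C = 1/(ωC) = 549 Ω
Net reactance X = X_L − X_C = -367 Ω
Z = 1840 − j367 Ω
|Z| = √(1840² + 367²) = 1880 Ω

1880 Ω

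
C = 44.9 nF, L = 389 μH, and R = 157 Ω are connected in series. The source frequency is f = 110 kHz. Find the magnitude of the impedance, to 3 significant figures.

ω = 2πf = 691200 rad/s
X_L = ωL = 269 Ω
X_C = 1/(ωC) = 32.2 Ω
Net reactance X = X_L − X_C = 237 Ω
Z = 157 + j237 Ω
|Z| = √(157² + 237²) = 284 Ω

284 Ω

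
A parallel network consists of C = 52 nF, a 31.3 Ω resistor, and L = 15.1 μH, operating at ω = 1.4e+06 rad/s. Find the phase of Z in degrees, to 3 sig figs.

-38.6°

X_L = ωL = 21.1 Ω
X_C = 1/(ωC) = 13.7 Ω
Parallel: admittances add. Y = 1/R + 1/(jωL) + jωC
Y = (0.0319 + j0.0255) S
|Y| = 0.0409 S → |Z| = 1/|Y| = 24.5 Ω, ∠Z = −∠Y = -38.6°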